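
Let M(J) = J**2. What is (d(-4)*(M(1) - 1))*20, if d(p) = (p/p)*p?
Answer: 0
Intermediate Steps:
d(p) = p (d(p) = 1*p = p)
(d(-4)*(M(1) - 1))*20 = -4*(1**2 - 1)*20 = -4*(1 - 1)*20 = -4*0*20 = 0*20 = 0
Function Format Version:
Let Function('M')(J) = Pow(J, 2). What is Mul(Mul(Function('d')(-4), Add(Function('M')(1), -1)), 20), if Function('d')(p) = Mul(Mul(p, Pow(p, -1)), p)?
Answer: 0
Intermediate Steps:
Function('d')(p) = p (Function('d')(p) = Mul(1, p) = p)
Mul(Mul(Function('d')(-4), Add(Function('M')(1), -1)), 20) = Mul(Mul(-4, Add(Pow(1, 2), -1)), 20) = Mul(Mul(-4, Add(1, -1)), 20) = Mul(Mul(-4, 0), 20) = Mul(0, 20) = 0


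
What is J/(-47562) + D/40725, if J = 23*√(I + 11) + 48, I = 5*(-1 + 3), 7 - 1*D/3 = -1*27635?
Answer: 73003178/35869675 - 23*√21/47562 ≈ 2.0330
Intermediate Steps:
D = 82926 (D = 21 - (-3)*27635 = 21 - 3*(-27635) = 21 + 82905 = 82926)
I = 10 (I = 5*2 = 10)
J = 48 + 23*√21 (J = 23*√(10 + 11) + 48 = 23*√21 + 48 = 48 + 23*√21 ≈ 153.40)
J/(-47562) + D/40725 = (48 + 23*√21)/(-47562) + 82926/40725 = (48 + 23*√21)*(-1/47562) + 82926*(1/40725) = (-8/7927 - 23*√21/47562) + 9214/4525 = 73003178/35869675 - 23*√21/47562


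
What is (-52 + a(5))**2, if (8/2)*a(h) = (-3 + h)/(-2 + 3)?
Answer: 10609/4 ≈ 2652.3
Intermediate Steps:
a(h) = -3/4 + h/4 (a(h) = ((-3 + h)/(-2 + 3))/4 = ((-3 + h)/1)/4 = ((-3 + h)*1)/4 = (-3 + h)/4 = -3/4 + h/4)
(-52 + a(5))**2 = (-52 + (-3/4 + (1/4)*5))**2 = (-52 + (-3/4 + 5/4))**2 = (-52 + 1/2)**2 = (-103/2)**2 = 10609/4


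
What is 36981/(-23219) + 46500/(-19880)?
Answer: -12963327/3297098 ≈ -3.9317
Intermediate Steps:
36981/(-23219) + 46500/(-19880) = 36981*(-1/23219) + 46500*(-1/19880) = -5283/3317 - 2325/994 = -12963327/3297098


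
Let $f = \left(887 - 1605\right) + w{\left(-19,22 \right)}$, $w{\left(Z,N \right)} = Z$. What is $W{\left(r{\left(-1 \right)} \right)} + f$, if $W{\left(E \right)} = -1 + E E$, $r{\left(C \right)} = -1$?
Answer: $-737$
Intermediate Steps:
$f = -737$ ($f = \left(887 - 1605\right) - 19 = -718 - 19 = -737$)
$W{\left(E \right)} = -1 + E^{2}$
$W{\left(r{\left(-1 \right)} \right)} + f = \left(-1 + \left(-1\right)^{2}\right) - 737 = \left(-1 + 1\right) - 737 = 0 - 737 = -737$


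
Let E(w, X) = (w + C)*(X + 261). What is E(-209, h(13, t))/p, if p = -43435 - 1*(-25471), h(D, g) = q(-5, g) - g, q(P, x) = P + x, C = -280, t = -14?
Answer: 10432/1497 ≈ 6.9686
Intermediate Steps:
h(D, g) = -5 (h(D, g) = (-5 + g) - g = -5)
E(w, X) = (-280 + w)*(261 + X) (E(w, X) = (w - 280)*(X + 261) = (-280 + w)*(261 + X))
p = -17964 (p = -43435 + 25471 = -17964)
E(-209, h(13, t))/p = (-73080 - 280*(-5) + 261*(-209) - 5*(-209))/(-17964) = (-73080 + 1400 - 54549 + 1045)*(-1/17964) = -125184*(-1/17964) = 10432/1497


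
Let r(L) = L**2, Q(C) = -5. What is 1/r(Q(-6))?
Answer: 1/25 ≈ 0.040000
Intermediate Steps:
1/r(Q(-6)) = 1/((-5)**2) = 1/25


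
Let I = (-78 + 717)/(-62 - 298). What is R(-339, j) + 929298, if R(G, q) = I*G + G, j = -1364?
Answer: 37182429/40 ≈ 9.2956e+5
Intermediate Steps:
I = -71/40 (I = 639/(-360) = 639*(-1/360) = -71/40 ≈ -1.7750)
R(G, q) = -31*G/40 (R(G, q) = -71*G/40 + G = -31*G/40)
R(-339, j) + 929298 = -31/40*(-339) + 929298 = 10509/40 + 929298 = 37182429/40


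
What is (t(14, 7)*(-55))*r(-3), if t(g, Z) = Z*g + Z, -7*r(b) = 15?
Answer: 12375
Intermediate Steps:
r(b) = -15/7 (r(b) = -⅐*15 = -15/7)
t(g, Z) = Z + Z*g
(t(14, 7)*(-55))*r(-3) = ((7*(1 + 14))*(-55))*(-15/7) = ((7*15)*(-55))*(-15/7) = (105*(-55))*(-15/7) = -5775*(-15/7) = 12375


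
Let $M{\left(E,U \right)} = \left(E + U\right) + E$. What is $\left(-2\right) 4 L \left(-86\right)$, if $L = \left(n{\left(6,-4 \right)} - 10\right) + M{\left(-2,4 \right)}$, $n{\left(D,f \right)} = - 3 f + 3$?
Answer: $3440$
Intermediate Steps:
$M{\left(E,U \right)} = U + 2 E$
$n{\left(D,f \right)} = 3 - 3 f$
$L = 5$ ($L = \left(\left(3 - -12\right) - 10\right) + \left(4 + 2 \left(-2\right)\right) = \left(\left(3 + 12\right) - 10\right) + \left(4 - 4\right) = \left(15 - 10\right) + 0 = 5 + 0 = 5$)
$\left(-2\right) 4 L \left(-86\right) = \left(-2\right) 4 \cdot 5 \left(-86\right) = \left(-8\right) 5 \left(-86\right) = \left(-40\right) \left(-86\right) = 3440$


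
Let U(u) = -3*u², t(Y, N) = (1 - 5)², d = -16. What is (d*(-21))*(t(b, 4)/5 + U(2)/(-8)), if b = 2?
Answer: 7896/5 ≈ 1579.2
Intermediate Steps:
t(Y, N) = 16 (t(Y, N) = (-4)² = 16)
(d*(-21))*(t(b, 4)/5 + U(2)/(-8)) = (-16*(-21))*(16/5 - 3*2²/(-8)) = 336*(16*(⅕) - 3*4*(-⅛)) = 336*(16/5 - 12*(-⅛)) = 336*(16/5 + 3/2) = 336*(47/10) = 7896/5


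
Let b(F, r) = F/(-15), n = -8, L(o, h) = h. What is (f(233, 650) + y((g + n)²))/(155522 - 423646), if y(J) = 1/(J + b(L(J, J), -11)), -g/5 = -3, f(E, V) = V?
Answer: -445915/183933064 ≈ -0.0024243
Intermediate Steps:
g = 15 (g = -5*(-3) = 15)
b(F, r) = -F/15 (b(F, r) = F*(-1/15) = -F/15)
y(J) = 15/(14*J) (y(J) = 1/(J - J/15) = 1/(14*J/15) = 15/(14*J))
(f(233, 650) + y((g + n)²))/(155522 - 423646) = (650 + 15/(14*((15 - 8)²)))/(155522 - 423646) = (650 + 15/(14*(7²)))/(-268124) = (650 + (15/14)/49)*(-1/268124) = (650 + (15/14)*(1/49))*(-1/268124) = (650 + 15/686)*(-1/268124) = (445915/686)*(-1/268124) = -445915/183933064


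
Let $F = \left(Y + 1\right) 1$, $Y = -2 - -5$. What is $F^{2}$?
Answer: $16$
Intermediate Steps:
$Y = 3$ ($Y = -2 + 5 = 3$)
$F = 4$ ($F = \left(3 + 1\right) 1 = 4 \cdot 1 = 4$)
$F^{2} = 4^{2} = 16$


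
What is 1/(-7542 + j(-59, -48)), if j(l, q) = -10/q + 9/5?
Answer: -120/904799 ≈ -0.00013263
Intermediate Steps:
j(l, q) = 9/5 - 10/q (j(l, q) = -10/q + 9*(⅕) = -10/q + 9/5 = 9/5 - 10/q)
1/(-7542 + j(-59, -48)) = 1/(-7542 + (9/5 - 10/(-48))) = 1/(-7542 + (9/5 - 10*(-1/48))) = 1/(-7542 + (9/5 + 5/24)) = 1/(-7542 + 241/120) = 1/(-904799/120) = -120/904799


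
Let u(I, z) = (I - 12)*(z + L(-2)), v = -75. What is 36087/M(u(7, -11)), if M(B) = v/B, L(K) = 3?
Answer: -96232/5 ≈ -19246.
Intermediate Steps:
u(I, z) = (-12 + I)*(3 + z) (u(I, z) = (I - 12)*(z + 3) = (-12 + I)*(3 + z))
M(B) = -75/B
36087/M(u(7, -11)) = 36087/((-75/(-36 - 12*(-11) + 3*7 + 7*(-11)))) = 36087/((-75/(-36 + 132 + 21 - 77))) = 36087/((-75/40)) = 36087/((-75*1/40)) = 36087/(-15/8) = 36087*(-8/15) = -96232/5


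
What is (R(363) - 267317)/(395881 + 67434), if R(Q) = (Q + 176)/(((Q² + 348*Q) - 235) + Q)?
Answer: -69026862518/119637662615 ≈ -0.57697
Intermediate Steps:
R(Q) = (176 + Q)/(-235 + Q² + 349*Q) (R(Q) = (176 + Q)/((-235 + Q² + 348*Q) + Q) = (176 + Q)/(-235 + Q² + 349*Q))
(R(363) - 267317)/(395881 + 67434) = ((176 + 363)/(-235 + 363² + 349*363) - 267317)/(395881 + 67434) = (539/(-235 + 131769 + 126687) - 267317)/463315 = (539/258221 - 267317)*(1/463315) = -69026862518/258221*1/463315 = -69026862518/119637662615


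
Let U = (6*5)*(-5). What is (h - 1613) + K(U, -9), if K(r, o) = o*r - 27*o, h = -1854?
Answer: -1874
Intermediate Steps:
U = -150 (U = 30*(-5) = -150)
K(r, o) = -27*o + o*r
(h - 1613) + K(U, -9) = (-1854 - 1613) - 9*(-27 - 150) = -3467 - 9*(-177) = -3467 + 1593 = -1874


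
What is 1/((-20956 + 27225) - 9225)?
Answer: -1/2956 ≈ -0.00033830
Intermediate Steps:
1/((-20956 + 27225) - 9225) = 1/(6269 - 9225) = 1/(-2956) = -1/2956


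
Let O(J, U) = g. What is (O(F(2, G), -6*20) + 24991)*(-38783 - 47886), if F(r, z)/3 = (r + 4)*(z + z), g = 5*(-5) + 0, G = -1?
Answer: -2163778254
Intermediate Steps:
g = -25 (g = -25 + 0 = -25)
F(r, z) = 6*z*(4 + r) (F(r, z) = 3*((r + 4)*(z + z)) = 3*((4 + r)*(2*z)) = 3*(2*z*(4 + r)) = 6*z*(4 + r))
O(J, U) = -25
(O(F(2, G), -6*20) + 24991)*(-38783 - 47886) = (-25 + 24991)*(-38783 - 47886) = 24966*(-86669) = -2163778254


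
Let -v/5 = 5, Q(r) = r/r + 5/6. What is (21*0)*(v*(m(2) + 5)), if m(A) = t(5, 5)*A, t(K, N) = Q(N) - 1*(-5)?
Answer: 0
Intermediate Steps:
Q(r) = 11/6 (Q(r) = 1 + 5*(⅙) = 1 + ⅚ = 11/6)
v = -25 (v = -5*5 = -25)
t(K, N) = 41/6 (t(K, N) = 11/6 - 1*(-5) = 11/6 + 5 = 41/6)
m(A) = 41*A/6
(21*0)*(v*(m(2) + 5)) = (21*0)*(-25*((41/6)*2 + 5)) = 0*(-25*(41/3 + 5)) = 0*(-25*56/3) = 0*(-1400/3) = 0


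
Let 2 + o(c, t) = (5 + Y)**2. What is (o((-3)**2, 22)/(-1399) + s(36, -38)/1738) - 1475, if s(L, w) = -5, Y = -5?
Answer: -3586409969/2431462 ≈ -1475.0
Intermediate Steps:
o(c, t) = -2 (o(c, t) = -2 + (5 - 5)**2 = -2 + 0**2 = -2 + 0 = -2)
(o((-3)**2, 22)/(-1399) + s(36, -38)/1738) - 1475 = (-2/(-1399) - 5/1738) - 1475 = (-2*(-1/1399) - 5*1/1738) - 1475 = (2/1399 - 5/1738) - 1475 = -3519/2431462 - 1475 = -3586409969/2431462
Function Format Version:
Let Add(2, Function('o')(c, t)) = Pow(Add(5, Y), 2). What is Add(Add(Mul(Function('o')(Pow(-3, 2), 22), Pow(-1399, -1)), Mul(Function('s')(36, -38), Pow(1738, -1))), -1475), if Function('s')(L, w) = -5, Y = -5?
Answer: Rational(-3586409969, 2431462) ≈ -1475.0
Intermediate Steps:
Function('o')(c, t) = -2 (Function('o')(c, t) = Add(-2, Pow(Add(5, -5), 2)) = Add(-2, Pow(0, 2)) = Add(-2, 0) = -2)
Add(Add(Mul(Function('o')(Pow(-3, 2), 22), Pow(-1399, -1)), Mul(Function('s')(36, -38), Pow(1738, -1))), -1475) = Add(Add(Mul(-2, Pow(-1399, -1)), Mul(-5, Pow(1738, -1))), -1475) = Add(Add(Mul(-2, Rational(-1, 1399)), Mul(-5, Rational(1, 1738))), -1475) = Add(Add(Rational(2, 1399), Rational(-5, 1738)), -1475) = Add(Rational(-3519, 2431462), -1475) = Rational(-3586409969, 2431462)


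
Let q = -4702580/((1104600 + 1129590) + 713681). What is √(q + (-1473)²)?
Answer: √18854808411561517109/2947871 ≈ 1473.0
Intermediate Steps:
q = -4702580/2947871 (q = -4702580/(2234190 + 713681) = -4702580/2947871 ≈ -1.5952)
√(q + (-1473)²) = √(-4702580/2947871 + (-1473)²) = √(-4702580/2947871 + 2169729) = √(6396076494379/2947871) = √18854808411561517109/2947871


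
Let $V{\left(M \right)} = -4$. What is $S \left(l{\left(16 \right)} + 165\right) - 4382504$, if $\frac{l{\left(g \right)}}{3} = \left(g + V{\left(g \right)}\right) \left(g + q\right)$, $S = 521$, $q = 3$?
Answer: $-3940175$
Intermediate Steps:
$l{\left(g \right)} = 3 \left(-4 + g\right) \left(3 + g\right)$ ($l{\left(g \right)} = 3 \left(g - 4\right) \left(g + 3\right) = 3 \left(-4 + g\right) \left(3 + g\right)$)
$S \left(l{\left(16 \right)} + 165\right) - 4382504 = 521 \left(\left(-36 - 48 + 3 \cdot 16^{2}\right) + 165\right) - 4382504 = 521 \left(\left(-36 - 48 + 3 \cdot 256\right) + 165\right) - 4382504 = 521 \left(\left(-36 - 48 + 768\right) + 165\right) - 4382504 = 521 \left(684 + 165\right) - 4382504 = 521 \cdot 849 - 4382504 = 442329 - 4382504 = -3940175$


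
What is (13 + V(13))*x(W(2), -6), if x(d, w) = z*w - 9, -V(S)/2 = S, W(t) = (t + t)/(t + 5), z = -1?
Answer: 39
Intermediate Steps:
W(t) = 2*t/(5 + t) (W(t) = (2*t)/(5 + t) = 2*t/(5 + t))
V(S) = -2*S
x(d, w) = -9 - w (x(d, w) = -w - 9 = -9 - w)
(13 + V(13))*x(W(2), -6) = (13 - 2*13)*(-9 - 1*(-6)) = (13 - 26)*(-9 + 6) = -13*(-3) = 39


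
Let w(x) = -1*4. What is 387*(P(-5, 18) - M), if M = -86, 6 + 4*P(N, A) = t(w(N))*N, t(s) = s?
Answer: 69273/2 ≈ 34637.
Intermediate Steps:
w(x) = -4
P(N, A) = -3/2 - N (P(N, A) = -3/2 + (-4*N)/4 = -3/2 - N)
387*(P(-5, 18) - M) = 387*((-3/2 - 1*(-5)) - 1*(-86)) = 387*((-3/2 + 5) + 86) = 387*(7/2 + 86) = 387*(179/2) = 69273/2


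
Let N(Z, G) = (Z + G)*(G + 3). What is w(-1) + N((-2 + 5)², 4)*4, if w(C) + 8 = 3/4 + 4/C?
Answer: 1411/4 ≈ 352.75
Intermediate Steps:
w(C) = -29/4 + 4/C (w(C) = -8 + (3/4 + 4/C) = -8 + (3*(¼) + 4/C) = -8 + (¾ + 4/C) = -29/4 + 4/C)
N(Z, G) = (3 + G)*(G + Z) (N(Z, G) = (G + Z)*(3 + G) = (3 + G)*(G + Z))
w(-1) + N((-2 + 5)², 4)*4 = (-29/4 + 4/(-1)) + (4² + 3*4 + 3*(-2 + 5)² + 4*(-2 + 5)²)*4 = (-29/4 + 4*(-1)) + (16 + 12 + 3*3² + 4*3²)*4 = (-29/4 - 4) + (16 + 12 + 3*9 + 4*9)*4 = -45/4 + (16 + 12 + 27 + 36)*4 = -45/4 + 91*4 = -45/4 + 364 = 1411/4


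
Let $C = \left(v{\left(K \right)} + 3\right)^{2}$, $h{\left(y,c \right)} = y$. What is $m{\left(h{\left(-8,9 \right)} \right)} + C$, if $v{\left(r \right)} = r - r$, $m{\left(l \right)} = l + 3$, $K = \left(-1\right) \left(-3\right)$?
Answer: $4$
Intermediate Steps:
$K = 3$
$m{\left(l \right)} = 3 + l$
$v{\left(r \right)} = 0$
$C = 9$ ($C = \left(0 + 3\right)^{2} = 3^{2} = 9$)
$m{\left(h{\left(-8,9 \right)} \right)} + C = \left(3 - 8\right) + 9 = -5 + 9 = 4$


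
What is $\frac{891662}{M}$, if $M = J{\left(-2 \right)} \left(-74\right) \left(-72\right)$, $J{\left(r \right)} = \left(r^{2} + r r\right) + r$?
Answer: $\frac{445831}{15984} \approx 27.892$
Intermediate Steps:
$J{\left(r \right)} = r + 2 r^{2}$ ($J{\left(r \right)} = \left(r^{2} + r^{2}\right) + r = 2 r^{2} + r = r + 2 r^{2}$)
$M = 31968$ ($M = - 2 \left(1 + 2 \left(-2\right)\right) \left(-74\right) \left(-72\right) = - 2 \left(1 - 4\right) \left(-74\right) \left(-72\right) = \left(-2\right) \left(-3\right) \left(-74\right) \left(-72\right) = 6 \left(-74\right) \left(-72\right) = \left(-444\right) \left(-72\right) = 31968$)
$\frac{891662}{M} = \frac{891662}{31968} = 891662 \cdot \frac{1}{31968} = \frac{445831}{15984}$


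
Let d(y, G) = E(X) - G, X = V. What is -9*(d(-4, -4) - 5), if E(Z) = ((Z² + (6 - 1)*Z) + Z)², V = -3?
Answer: -720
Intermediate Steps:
X = -3
E(Z) = (Z² + 6*Z)² (E(Z) = ((Z² + 5*Z) + Z)² = (Z² + 6*Z)²)
d(y, G) = 81 - G (d(y, G) = (-3)²*(6 - 3)² - G = 9*3² - G = 9*9 - G = 81 - G)
-9*(d(-4, -4) - 5) = -9*((81 - 1*(-4)) - 5) = -9*((81 + 4) - 5) = -9*(85 - 5) = -9*80 = -720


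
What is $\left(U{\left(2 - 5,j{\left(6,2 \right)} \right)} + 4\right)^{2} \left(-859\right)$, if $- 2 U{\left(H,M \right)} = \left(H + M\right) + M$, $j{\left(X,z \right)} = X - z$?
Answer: $- \frac{7731}{4} \approx -1932.8$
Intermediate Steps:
$U{\left(H,M \right)} = - M - \frac{H}{2}$ ($U{\left(H,M \right)} = - \frac{\left(H + M\right) + M}{2} = - \frac{H + 2 M}{2} = - M - \frac{H}{2}$)
$\left(U{\left(2 - 5,j{\left(6,2 \right)} \right)} + 4\right)^{2} \left(-859\right) = \left(\left(- (6 - 2) - \frac{2 - 5}{2}\right) + 4\right)^{2} \left(-859\right) = \left(\left(- (6 - 2) - - \frac{3}{2}\right) + 4\right)^{2} \left(-859\right) = \left(\left(\left(-1\right) 4 + \frac{3}{2}\right) + 4\right)^{2} \left(-859\right) = \left(\left(-4 + \frac{3}{2}\right) + 4\right)^{2} \left(-859\right) = \left(- \frac{5}{2} + 4\right)^{2} \left(-859\right) = \left(\frac{3}{2}\right)^{2} \left(-859\right) = \frac{9}{4} \left(-859\right) = - \frac{7731}{4}$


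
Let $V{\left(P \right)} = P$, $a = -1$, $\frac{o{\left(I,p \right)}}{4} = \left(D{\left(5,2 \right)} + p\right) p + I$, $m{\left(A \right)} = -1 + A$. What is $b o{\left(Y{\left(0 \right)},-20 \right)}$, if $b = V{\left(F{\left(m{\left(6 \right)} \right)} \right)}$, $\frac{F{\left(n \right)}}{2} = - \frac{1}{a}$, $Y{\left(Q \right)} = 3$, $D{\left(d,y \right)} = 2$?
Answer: $2904$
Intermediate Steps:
$o{\left(I,p \right)} = 4 I + 4 p \left(2 + p\right)$ ($o{\left(I,p \right)} = 4 \left(\left(2 + p\right) p + I\right) = 4 \left(p \left(2 + p\right) + I\right) = 4 \left(I + p \left(2 + p\right)\right) = 4 I + 4 p \left(2 + p\right)$)
$F{\left(n \right)} = 2$ ($F{\left(n \right)} = 2 \left(- \frac{1}{-1}\right) = 2 \left(\left(-1\right) \left(-1\right)\right) = 2 \cdot 1 = 2$)
$b = 2$
$b o{\left(Y{\left(0 \right)},-20 \right)} = 2 \left(4 \cdot 3 + 4 \left(-20\right)^{2} + 8 \left(-20\right)\right) = 2 \left(12 + 4 \cdot 400 - 160\right) = 2 \left(12 + 1600 - 160\right) = 2 \cdot 1452 = 2904$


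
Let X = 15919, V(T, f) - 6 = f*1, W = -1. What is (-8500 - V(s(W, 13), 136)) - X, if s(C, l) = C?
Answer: -24561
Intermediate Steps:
V(T, f) = 6 + f (V(T, f) = 6 + f*1 = 6 + f)
(-8500 - V(s(W, 13), 136)) - X = (-8500 - (6 + 136)) - 1*15919 = (-8500 - 1*142) - 15919 = (-8500 - 142) - 15919 = -8642 - 15919 = -24561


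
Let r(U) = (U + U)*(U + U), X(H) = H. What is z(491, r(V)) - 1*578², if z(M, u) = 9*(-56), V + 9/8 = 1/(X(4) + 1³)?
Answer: -334588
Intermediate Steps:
V = -37/40 (V = -9/8 + 1/(4 + 1³) = -9/8 + 1/(4 + 1) = -9/8 + 1/5 = -9/8 + ⅕ = -37/40 ≈ -0.92500)
r(U) = 4*U² (r(U) = (2*U)*(2*U) = 4*U²)
z(M, u) = -504
z(491, r(V)) - 1*578² = -504 - 1*578² = -504 - 1*334084 = -504 - 334084 = -334588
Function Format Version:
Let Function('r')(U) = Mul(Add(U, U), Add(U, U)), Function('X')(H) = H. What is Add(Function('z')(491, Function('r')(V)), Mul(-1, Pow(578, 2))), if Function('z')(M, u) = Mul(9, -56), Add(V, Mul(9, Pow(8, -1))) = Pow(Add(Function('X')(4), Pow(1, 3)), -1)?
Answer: -334588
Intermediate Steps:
V = Rational(-37, 40) (V = Add(Rational(-9, 8), Pow(Add(4, Pow(1, 3)), -1)) = Add(Rational(-9, 8), Pow(Add(4, 1), -1)) = Add(Rational(-9, 8), Pow(5, -1)) = Add(Rational(-9, 8), Rational(1, 5)) = Rational(-37, 40) ≈ -0.92500)
Function('r')(U) = Mul(4, Pow(U, 2)) (Function('r')(U) = Mul(Mul(2, U), Mul(2, U)) = Mul(4, Pow(U, 2)))
Function('z')(M, u) = -504
Add(Function('z')(491, Function('r')(V)), Mul(-1, Pow(578, 2))) = Add(-504, Mul(-1, Pow(578, 2))) = Add(-504, Mul(-1, 334084)) = Add(-504, -334084) = -334588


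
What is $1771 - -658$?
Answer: $2429$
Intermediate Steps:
$1771 - -658 = 1771 + \left(-18 + 676\right) = 1771 + 658 = 2429$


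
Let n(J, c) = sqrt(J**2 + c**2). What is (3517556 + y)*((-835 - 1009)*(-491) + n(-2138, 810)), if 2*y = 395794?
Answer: 3363986008012 + 7430906*sqrt(1306786) ≈ 3.3725e+12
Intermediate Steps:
y = 197897 (y = (1/2)*395794 = 197897)
(3517556 + y)*((-835 - 1009)*(-491) + n(-2138, 810)) = (3517556 + 197897)*((-835 - 1009)*(-491) + sqrt((-2138)**2 + 810**2)) = 3715453*(-1844*(-491) + sqrt(4571044 + 656100)) = 3715453*(905404 + sqrt(5227144)) = 3715453*(905404 + 2*sqrt(1306786)) = 3363986008012 + 7430906*sqrt(1306786)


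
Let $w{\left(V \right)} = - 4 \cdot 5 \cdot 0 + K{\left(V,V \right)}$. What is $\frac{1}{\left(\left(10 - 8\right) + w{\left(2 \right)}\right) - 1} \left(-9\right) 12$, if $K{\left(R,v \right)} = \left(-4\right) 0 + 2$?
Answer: $-36$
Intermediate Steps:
$K{\left(R,v \right)} = 2$ ($K{\left(R,v \right)} = 0 + 2 = 2$)
$w{\left(V \right)} = 2$ ($w{\left(V \right)} = - 4 \cdot 5 \cdot 0 + 2 = \left(-4\right) 0 + 2 = 0 + 2 = 2$)
$\frac{1}{\left(\left(10 - 8\right) + w{\left(2 \right)}\right) - 1} \left(-9\right) 12 = \frac{1}{\left(\left(10 - 8\right) + 2\right) - 1} \left(-9\right) 12 = \frac{1}{\left(2 + 2\right) - 1} \left(-9\right) 12 = \frac{1}{4 - 1} \left(-9\right) 12 = \frac{1}{3} \left(-9\right) 12 = \left(-3\right) 12 = -36$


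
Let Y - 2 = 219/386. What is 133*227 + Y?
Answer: 11654717/386 ≈ 30194.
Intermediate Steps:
Y = 991/386 (Y = 2 + 219/386 = 991/386 ≈ 2.5674)
133*227 + Y = 133*227 + 991/386 = 30191 + 991/386 = 11654717/386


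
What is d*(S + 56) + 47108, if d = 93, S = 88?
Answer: 60500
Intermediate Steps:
d*(S + 56) + 47108 = 93*(88 + 56) + 47108 = 93*144 + 47108 = 13392 + 47108 = 60500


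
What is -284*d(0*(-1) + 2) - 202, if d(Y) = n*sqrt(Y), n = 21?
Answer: -202 - 5964*sqrt(2) ≈ -8636.4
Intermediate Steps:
d(Y) = 21*sqrt(Y)
-284*d(0*(-1) + 2) - 202 = -5964*sqrt(0*(-1) + 2) - 202 = -5964*sqrt(0 + 2) - 202 = -5964*sqrt(2) - 202 = -202 - 5964*sqrt(2)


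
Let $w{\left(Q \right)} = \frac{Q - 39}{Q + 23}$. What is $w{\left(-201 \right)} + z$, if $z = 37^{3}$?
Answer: $\frac{4508237}{89} \approx 50654.0$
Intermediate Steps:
$z = 50653$
$w{\left(Q \right)} = \frac{-39 + Q}{23 + Q}$
$w{\left(-201 \right)} + z = \frac{-39 - 201}{23 - 201} + 50653 = \frac{1}{-178} \left(-240\right) + 50653 = \left(- \frac{1}{178}\right) \left(-240\right) + 50653 = \frac{120}{89} + 50653 = \frac{4508237}{89}$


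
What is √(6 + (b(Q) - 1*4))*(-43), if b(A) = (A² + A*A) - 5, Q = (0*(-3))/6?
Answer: -43*I*√3 ≈ -74.478*I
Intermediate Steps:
Q = 0 (Q = 0*(⅙) = 0)
b(A) = -5 + 2*A² (b(A) = (A² + A²) - 5 = 2*A² - 5 = -5 + 2*A²)
√(6 + (b(Q) - 1*4))*(-43) = √(6 + ((-5 + 2*0²) - 1*4))*(-43) = √(6 + ((-5 + 2*0) - 4))*(-43) = √(6 + ((-5 + 0) - 4))*(-43) = √(6 + (-5 - 4))*(-43) = √(6 - 9)*(-43) = √(-3)*(-43) = (I*√3)*(-43) = -43*I*√3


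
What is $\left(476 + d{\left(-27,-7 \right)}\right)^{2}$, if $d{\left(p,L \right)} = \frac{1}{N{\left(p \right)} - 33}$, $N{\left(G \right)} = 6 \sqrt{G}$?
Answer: $\frac{26477977 i + 269155152 \sqrt{3}}{9 \left(13 i + 132 \sqrt{3}\right)} \approx 2.2656 \cdot 10^{5} - 14.401 i$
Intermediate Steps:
$d{\left(p,L \right)} = \frac{1}{-33 + 6 \sqrt{p}}$ ($d{\left(p,L \right)} = \frac{1}{6 \sqrt{p} - 33} = \frac{1}{-33 + 6 \sqrt{p}}$)
$\left(476 + d{\left(-27,-7 \right)}\right)^{2} = \left(476 + \frac{1}{3 \left(-11 + 2 \sqrt{-27}\right)}\right)^{2} = \left(476 + \frac{1}{3 \left(-11 + 2 \cdot 3 i \sqrt{3}\right)}\right)^{2} = \left(476 + \frac{1}{3 \left(-11 + 6 i \sqrt{3}\right)}\right)^{2}$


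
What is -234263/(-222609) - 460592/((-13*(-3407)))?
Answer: -92156181995/9859575219 ≈ -9.3469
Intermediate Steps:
-234263/(-222609) - 460592/((-13*(-3407))) = -234263*(-1/222609) - 460592/44291 = 234263/222609 - 460592*1/44291 = 234263/222609 - 460592/44291 = -92156181995/9859575219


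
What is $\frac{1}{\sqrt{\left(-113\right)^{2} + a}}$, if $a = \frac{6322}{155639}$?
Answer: $\frac{\sqrt{34367870445623}}{662453571} \approx 0.0088495$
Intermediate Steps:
$a = \frac{6322}{155639}$ ($a = 6322 \cdot \frac{1}{155639} = \frac{6322}{155639} \approx 0.04062$)
$\frac{1}{\sqrt{\left(-113\right)^{2} + a}} = \frac{1}{\sqrt{\left(-113\right)^{2} + \frac{6322}{155639}}} = \frac{1}{\sqrt{12769 + \frac{6322}{155639}}} = \frac{1}{\sqrt{\frac{1987360713}{155639}}} = \frac{1}{\frac{3}{155639} \sqrt{34367870445623}} = \frac{\sqrt{34367870445623}}{662453571}$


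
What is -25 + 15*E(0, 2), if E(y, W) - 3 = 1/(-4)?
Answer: 65/4 ≈ 16.250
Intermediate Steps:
E(y, W) = 11/4 (E(y, W) = 3 + 1/(-4) = 3 - ¼ = 11/4)
-25 + 15*E(0, 2) = -25 + 15*(11/4) = -25 + 165/4 = 65/4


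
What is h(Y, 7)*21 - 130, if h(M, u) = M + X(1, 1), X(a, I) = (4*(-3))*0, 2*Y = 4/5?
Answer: -608/5 ≈ -121.60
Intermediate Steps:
Y = ⅖ (Y = (4/5)/2 = (4*(⅕))/2 = (½)*(⅘) = ⅖ ≈ 0.40000)
X(a, I) = 0 (X(a, I) = -12*0 = 0)
h(M, u) = M (h(M, u) = M + 0 = M)
h(Y, 7)*21 - 130 = (⅖)*21 - 130 = 42/5 - 130 = -608/5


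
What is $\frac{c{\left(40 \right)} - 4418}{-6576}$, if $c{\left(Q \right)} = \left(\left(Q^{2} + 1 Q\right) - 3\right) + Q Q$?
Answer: $\frac{1181}{6576} \approx 0.17959$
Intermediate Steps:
$c{\left(Q \right)} = -3 + Q + 2 Q^{2}$ ($c{\left(Q \right)} = \left(\left(Q^{2} + Q\right) - 3\right) + Q^{2} = \left(\left(Q + Q^{2}\right) - 3\right) + Q^{2} = \left(-3 + Q + Q^{2}\right) + Q^{2} = -3 + Q + 2 Q^{2}$)
$\frac{c{\left(40 \right)} - 4418}{-6576} = \frac{\left(-3 + 40 + 2 \cdot 40^{2}\right) - 4418}{-6576} = \left(\left(-3 + 40 + 2 \cdot 1600\right) - 4418\right) \left(- \frac{1}{6576}\right) = \left(\left(-3 + 40 + 3200\right) - 4418\right) \left(- \frac{1}{6576}\right) = \left(3237 - 4418\right) \left(- \frac{1}{6576}\right) = \left(-1181\right) \left(- \frac{1}{6576}\right) = \frac{1181}{6576}$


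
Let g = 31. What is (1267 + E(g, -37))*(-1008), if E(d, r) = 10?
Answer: -1287216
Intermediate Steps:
(1267 + E(g, -37))*(-1008) = (1267 + 10)*(-1008) = 1277*(-1008) = -1287216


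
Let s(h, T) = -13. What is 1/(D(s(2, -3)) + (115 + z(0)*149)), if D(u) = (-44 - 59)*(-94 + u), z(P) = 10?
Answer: 1/12626 ≈ 7.9202e-5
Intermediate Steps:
D(u) = 9682 - 103*u (D(u) = -103*(-94 + u) = 9682 - 103*u)
1/(D(s(2, -3)) + (115 + z(0)*149)) = 1/((9682 - 103*(-13)) + (115 + 10*149)) = 1/((9682 + 1339) + (115 + 1490)) = 1/(11021 + 1605) = 1/12626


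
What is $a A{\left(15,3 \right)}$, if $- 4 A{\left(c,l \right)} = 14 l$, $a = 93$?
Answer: $- \frac{1953}{2} \approx -976.5$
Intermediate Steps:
$A{\left(c,l \right)} = - \frac{7 l}{2}$ ($A{\left(c,l \right)} = - \frac{14 l}{4} = - \frac{7 l}{2}$)
$a A{\left(15,3 \right)} = 93 \left(\left(- \frac{7}{2}\right) 3\right) = 93 \left(- \frac{21}{2}\right) = - \frac{1953}{2}$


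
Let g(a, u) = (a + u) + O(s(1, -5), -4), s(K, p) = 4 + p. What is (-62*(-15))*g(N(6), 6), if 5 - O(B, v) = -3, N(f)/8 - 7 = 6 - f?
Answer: 65100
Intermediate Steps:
N(f) = 104 - 8*f (N(f) = 56 + 8*(6 - f) = 56 + (48 - 8*f) = 104 - 8*f)
O(B, v) = 8 (O(B, v) = 5 - 1*(-3) = 5 + 3 = 8)
g(a, u) = 8 + a + u (g(a, u) = (a + u) + 8 = 8 + a + u)
(-62*(-15))*g(N(6), 6) = (-62*(-15))*(8 + (104 - 8*6) + 6) = 930*(8 + (104 - 48) + 6) = 930*(8 + 56 + 6) = 930*70 = 65100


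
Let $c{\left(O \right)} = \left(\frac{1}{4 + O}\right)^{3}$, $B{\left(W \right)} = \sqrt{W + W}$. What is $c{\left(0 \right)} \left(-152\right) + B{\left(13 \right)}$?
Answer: $- \frac{19}{8} + \sqrt{26} \approx 2.724$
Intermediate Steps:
$B{\left(W \right)} = \sqrt{2} \sqrt{W}$ ($B{\left(W \right)} = \sqrt{2 W} = \sqrt{2} \sqrt{W}$)
$c{\left(O \right)} = \frac{1}{\left(4 + O\right)^{3}}$
$c{\left(0 \right)} \left(-152\right) + B{\left(13 \right)} = \frac{1}{\left(4 + 0\right)^{3}} \left(-152\right) + \sqrt{2} \sqrt{13} = \frac{1}{64} \left(-152\right) + \sqrt{26} = - \frac{19}{8} + \sqrt{26}$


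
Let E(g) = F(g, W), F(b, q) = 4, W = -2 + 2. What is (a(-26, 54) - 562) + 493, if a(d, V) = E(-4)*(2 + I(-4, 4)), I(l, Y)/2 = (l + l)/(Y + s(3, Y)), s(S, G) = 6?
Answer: -337/5 ≈ -67.400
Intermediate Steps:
W = 0
E(g) = 4
I(l, Y) = 4*l/(6 + Y) (I(l, Y) = 2*((l + l)/(Y + 6)) = 2*((2*l)/(6 + Y)) = 2*(2*l/(6 + Y)) = 4*l/(6 + Y))
a(d, V) = 8/5 (a(d, V) = 4*(2 + 4*(-4)/(6 + 4)) = 4*(2 + 4*(-4)/10) = 4*(2 + 4*(-4)*(⅒)) = 4*(2 - 8/5) = 4*(⅖) = 8/5)
(a(-26, 54) - 562) + 493 = (8/5 - 562) + 493 = -2802/5 + 493 = -337/5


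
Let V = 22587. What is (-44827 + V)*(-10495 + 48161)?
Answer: -837691840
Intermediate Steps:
(-44827 + V)*(-10495 + 48161) = (-44827 + 22587)*(-10495 + 48161) = -22240*37666 = -837691840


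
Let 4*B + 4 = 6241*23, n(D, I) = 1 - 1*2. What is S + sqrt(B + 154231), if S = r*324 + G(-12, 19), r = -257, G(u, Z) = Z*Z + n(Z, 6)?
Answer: -82908 + sqrt(760463)/2 ≈ -82472.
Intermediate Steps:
n(D, I) = -1 (n(D, I) = 1 - 2 = -1)
G(u, Z) = -1 + Z**2 (G(u, Z) = Z*Z - 1 = Z**2 - 1 = -1 + Z**2)
B = 143539/4 (B = -1 + (6241*23)/4 = -1 + (1/4)*143543 = -1 + 143543/4 = 143539/4 ≈ 35885.)
S = -82908 (S = -257*324 + (-1 + 19**2) = -83268 + (-1 + 361) = -83268 + 360 = -82908)
S + sqrt(B + 154231) = -82908 + sqrt(143539/4 + 154231) = -82908 + sqrt(760463/4) = -82908 + sqrt(760463)/2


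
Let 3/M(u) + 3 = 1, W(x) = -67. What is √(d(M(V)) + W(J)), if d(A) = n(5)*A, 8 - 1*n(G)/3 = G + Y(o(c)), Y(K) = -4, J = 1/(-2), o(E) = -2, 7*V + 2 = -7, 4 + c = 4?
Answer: I*√394/2 ≈ 9.9247*I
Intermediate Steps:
c = 0 (c = -4 + 4 = 0)
V = -9/7 (V = -2/7 + (⅐)*(-7) = -2/7 - 1 = -9/7 ≈ -1.2857)
J = -½ ≈ -0.50000
n(G) = 36 - 3*G (n(G) = 24 - 3*(G - 4) = 24 - 3*(-4 + G) = 24 + (12 - 3*G) = 36 - 3*G)
M(u) = -3/2 (M(u) = 3/(-3 + 1) = 3/(-2) = 3*(-½) = -3/2)
d(A) = 21*A (d(A) = (36 - 3*5)*A = (36 - 15)*A = 21*A)
√(d(M(V)) + W(J)) = √(21*(-3/2) - 67) = √(-63/2 - 67) = √(-197/2) = I*√394/2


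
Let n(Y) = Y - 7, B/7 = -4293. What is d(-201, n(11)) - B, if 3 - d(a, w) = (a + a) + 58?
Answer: 30398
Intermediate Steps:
B = -30051 (B = 7*(-4293) = -30051)
n(Y) = -7 + Y
d(a, w) = -55 - 2*a (d(a, w) = 3 - ((a + a) + 58) = 3 - (2*a + 58) = 3 - (58 + 2*a) = 3 + (-58 - 2*a) = -55 - 2*a)
d(-201, n(11)) - B = (-55 - 2*(-201)) - 1*(-30051) = (-55 + 402) + 30051 = 347 + 30051 = 30398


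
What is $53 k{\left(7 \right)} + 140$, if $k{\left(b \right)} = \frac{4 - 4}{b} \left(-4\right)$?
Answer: $140$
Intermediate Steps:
$k{\left(b \right)} = 0$ ($k{\left(b \right)} = \frac{4 - 4}{b} \left(-4\right) = \frac{0}{b} \left(-4\right) = 0 \left(-4\right) = 0$)
$53 k{\left(7 \right)} + 140 = 53 \cdot 0 + 140 = 0 + 140 = 140$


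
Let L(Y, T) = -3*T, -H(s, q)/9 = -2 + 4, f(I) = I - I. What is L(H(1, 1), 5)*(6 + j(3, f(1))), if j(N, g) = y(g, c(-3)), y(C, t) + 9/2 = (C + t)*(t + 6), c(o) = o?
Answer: 225/2 ≈ 112.50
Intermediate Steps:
f(I) = 0
H(s, q) = -18 (H(s, q) = -9*(-2 + 4) = -9*2 = -18)
y(C, t) = -9/2 + (6 + t)*(C + t) (y(C, t) = -9/2 + (C + t)*(t + 6) = -9/2 + (C + t)*(6 + t) = -9/2 + (6 + t)*(C + t))
j(N, g) = -27/2 + 3*g (j(N, g) = -9/2 + (-3)² + 6*g + 6*(-3) + g*(-3) = -9/2 + 9 + 6*g - 18 - 3*g = -27/2 + 3*g)
L(H(1, 1), 5)*(6 + j(3, f(1))) = (-3*5)*(6 + (-27/2 + 3*0)) = -15*(6 + (-27/2 + 0)) = -15*(6 - 27/2) = -15*(-15/2) = 225/2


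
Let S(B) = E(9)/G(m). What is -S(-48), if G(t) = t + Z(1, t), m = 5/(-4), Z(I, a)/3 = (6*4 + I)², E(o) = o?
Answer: -36/7495 ≈ -0.0048032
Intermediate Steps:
Z(I, a) = 3*(24 + I)² (Z(I, a) = 3*(6*4 + I)² = 3*(24 + I)²)
m = -5/4 (m = 5*(-¼) = -5/4 ≈ -1.2500)
G(t) = 1875 + t (G(t) = t + 3*(24 + 1)² = t + 3*25² = t + 3*625 = t + 1875 = 1875 + t)
S(B) = 36/7495 (S(B) = 9/(1875 - 5/4) = 9/(7495/4) = 9*(4/7495) = 36/7495)
-S(-48) = -1*36/7495 = -36/7495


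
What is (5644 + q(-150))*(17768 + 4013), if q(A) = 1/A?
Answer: 18439772819/150 ≈ 1.2293e+8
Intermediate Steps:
(5644 + q(-150))*(17768 + 4013) = (5644 + 1/(-150))*(17768 + 4013) = (5644 - 1/150)*21781 = (846599/150)*21781 = 18439772819/150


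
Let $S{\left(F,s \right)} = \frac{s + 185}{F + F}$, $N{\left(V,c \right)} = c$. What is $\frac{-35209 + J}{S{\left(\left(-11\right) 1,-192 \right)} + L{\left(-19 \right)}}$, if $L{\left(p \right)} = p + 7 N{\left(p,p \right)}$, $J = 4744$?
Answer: $\frac{670230}{3337} \approx 200.85$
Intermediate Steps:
$S{\left(F,s \right)} = \frac{185 + s}{2 F}$
$L{\left(p \right)} = 8 p$ ($L{\left(p \right)} = p + 7 p = 8 p$)
$\frac{-35209 + J}{S{\left(\left(-11\right) 1,-192 \right)} + L{\left(-19 \right)}} = \frac{-35209 + 4744}{\frac{185 - 192}{2 \left(\left(-11\right) 1\right)} + 8 \left(-19\right)} = - \frac{30465}{\frac{1}{2} \frac{1}{-11} \left(-7\right) - 152} = - \frac{30465}{\frac{1}{2} \left(- \frac{1}{11}\right) \left(-7\right) - 152} = - \frac{30465}{\frac{7}{22} - 152} = - \frac{30465}{- \frac{3337}{22}} = \left(-30465\right) \left(- \frac{22}{3337}\right) = \frac{670230}{3337}$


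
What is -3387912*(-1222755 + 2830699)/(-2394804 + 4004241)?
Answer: -1815857590976/536479 ≈ -3.3848e+6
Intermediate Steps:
-3387912*(-1222755 + 2830699)/(-2394804 + 4004241) = -3387912/(1609437/1607944) = -3387912/(1609437*(1/1607944)) = -3387912/1609437/1607944 = -3387912*1607944/1609437 = -1815857590976/536479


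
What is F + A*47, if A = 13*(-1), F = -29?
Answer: -640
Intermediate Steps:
A = -13
F + A*47 = -29 - 13*47 = -29 - 611 = -640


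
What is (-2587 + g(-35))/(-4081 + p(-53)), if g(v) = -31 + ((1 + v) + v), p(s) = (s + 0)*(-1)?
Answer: 2687/4028 ≈ 0.66708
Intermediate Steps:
p(s) = -s (p(s) = s*(-1) = -s)
g(v) = -30 + 2*v (g(v) = -31 + (1 + 2*v) = -30 + 2*v)
(-2587 + g(-35))/(-4081 + p(-53)) = (-2587 + (-30 + 2*(-35)))/(-4081 - 1*(-53)) = (-2587 + (-30 - 70))/(-4081 + 53) = (-2587 - 100)/(-4028) = -2687*(-1/4028) = 2687/4028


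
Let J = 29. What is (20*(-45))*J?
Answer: -26100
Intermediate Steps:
(20*(-45))*J = (20*(-45))*29 = -900*29 = -26100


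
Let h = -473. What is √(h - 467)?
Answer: 2*I*√235 ≈ 30.659*I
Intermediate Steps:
√(h - 467) = √(-473 - 467) = √(-940) = 2*I*√235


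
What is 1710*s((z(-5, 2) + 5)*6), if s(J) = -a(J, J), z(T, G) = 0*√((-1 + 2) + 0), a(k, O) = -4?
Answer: 6840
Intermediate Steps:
z(T, G) = 0 (z(T, G) = 0*√(1 + 0) = 0*√1 = 0*1 = 0)
s(J) = 4 (s(J) = -1*(-4) = 4)
1710*s((z(-5, 2) + 5)*6) = 1710*4 = 6840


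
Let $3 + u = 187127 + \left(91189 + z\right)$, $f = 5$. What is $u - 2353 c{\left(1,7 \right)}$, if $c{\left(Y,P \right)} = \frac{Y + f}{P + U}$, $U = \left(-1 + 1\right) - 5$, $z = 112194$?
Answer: $383448$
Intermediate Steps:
$U = -5$ ($U = 0 - 5 = -5$)
$c{\left(Y,P \right)} = \frac{5 + Y}{-5 + P}$ ($c{\left(Y,P \right)} = \frac{Y + 5}{P - 5} = \frac{5 + Y}{-5 + P}$)
$u = 390507$ ($u = -3 + \left(187127 + \left(91189 + 112194\right)\right) = -3 + \left(187127 + 203383\right) = -3 + 390510 = 390507$)
$u - 2353 c{\left(1,7 \right)} = 390507 - 2353 \frac{5 + 1}{-5 + 7} = 390507 - 2353 \cdot \frac{1}{2} \cdot 6 = 390507 - 7059 = 383448$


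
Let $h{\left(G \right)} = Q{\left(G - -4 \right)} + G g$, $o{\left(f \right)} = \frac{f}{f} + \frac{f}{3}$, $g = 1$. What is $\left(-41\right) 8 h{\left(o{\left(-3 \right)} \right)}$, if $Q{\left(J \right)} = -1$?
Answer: $328$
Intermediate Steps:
$o{\left(f \right)} = 1 + \frac{f}{3}$ ($o{\left(f \right)} = 1 + f \frac{1}{3} = 1 + \frac{f}{3}$)
$h{\left(G \right)} = -1 + G$ ($h{\left(G \right)} = -1 + G 1 = -1 + G$)
$\left(-41\right) 8 h{\left(o{\left(-3 \right)} \right)} = \left(-41\right) 8 \left(-1 + \left(1 + \frac{1}{3} \left(-3\right)\right)\right) = - 328 \left(-1 + \left(1 - 1\right)\right) = - 328 \left(-1 + 0\right) = \left(-328\right) \left(-1\right) = 328$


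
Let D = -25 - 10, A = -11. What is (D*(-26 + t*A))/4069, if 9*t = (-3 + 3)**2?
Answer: 70/313 ≈ 0.22364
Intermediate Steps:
t = 0 (t = (-3 + 3)**2/9 = (1/9)*0**2 = (1/9)*0 = 0)
D = -35
(D*(-26 + t*A))/4069 = -35*(-26 + 0*(-11))/4069 = -35*(-26 + 0)*(1/4069) = -35*(-26)*(1/4069) = 910*(1/4069) = 70/313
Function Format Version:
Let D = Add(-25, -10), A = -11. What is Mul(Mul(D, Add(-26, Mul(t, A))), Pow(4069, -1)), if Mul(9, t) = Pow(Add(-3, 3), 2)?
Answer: Rational(70, 313) ≈ 0.22364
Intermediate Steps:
t = 0 (t = Mul(Rational(1, 9), Pow(Add(-3, 3), 2)) = Mul(Rational(1, 9), Pow(0, 2)) = Mul(Rational(1, 9), 0) = 0)
D = -35
Mul(Mul(D, Add(-26, Mul(t, A))), Pow(4069, -1)) = Mul(Mul(-35, Add(-26, Mul(0, -11))), Pow(4069, -1)) = Mul(Mul(-35, Add(-26, 0)), Rational(1, 4069)) = Mul(Mul(-35, -26), Rational(1, 4069)) = Mul(910, Rational(1, 4069)) = Rational(70, 313)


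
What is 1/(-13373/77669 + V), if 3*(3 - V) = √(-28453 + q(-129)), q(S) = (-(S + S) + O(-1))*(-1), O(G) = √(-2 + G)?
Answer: 1/(219634/77669 - √(-28711 - I*√3)/3) ≈ 0.00088369 - 0.017661*I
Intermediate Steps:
q(S) = 2*S - I*√3 (q(S) = (-(S + S) + √(-2 - 1))*(-1) = (-2*S + √(-3))*(-1) = (-2*S + I*√3)*(-1) = 2*S - I*√3)
V = 3 - √(-28711 - I*√3)/3 (V = 3 - √(-28453 + (2*(-129) - I*√3))/3 = 3 - √(-28453 + (-258 - I*√3))/3 = 3 - √(-28711 - I*√3)/3 ≈ 2.9983 + 56.481*I)
1/(-13373/77669 + V) = 1/(-13373/77669 + (3 - √(-28711 - I*√3)/3)) = 1/(219634/77669 - √(-28711 - I*√3)/3)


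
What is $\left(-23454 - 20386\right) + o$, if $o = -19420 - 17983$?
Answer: $-81243$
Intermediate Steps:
$o = -37403$
$\left(-23454 - 20386\right) + o = \left(-23454 - 20386\right) - 37403 = -43840 - 37403 = -81243$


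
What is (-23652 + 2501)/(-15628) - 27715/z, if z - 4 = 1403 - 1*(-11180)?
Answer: -166902383/196709636 ≈ -0.84847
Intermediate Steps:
z = 12587 (z = 4 + (1403 - 1*(-11180)) = 4 + (1403 + 11180) = 4 + 12583 = 12587)
(-23652 + 2501)/(-15628) - 27715/z = (-23652 + 2501)/(-15628) - 27715/12587 = -21151*(-1/15628) - 27715*1/12587 = 21151/15628 - 27715/12587 = -166902383/196709636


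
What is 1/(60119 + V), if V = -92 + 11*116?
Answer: 1/61303 ≈ 1.6312e-5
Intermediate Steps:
V = 1184 (V = -92 + 1276 = 1184)
1/(60119 + V) = 1/(60119 + 1184) = 1/61303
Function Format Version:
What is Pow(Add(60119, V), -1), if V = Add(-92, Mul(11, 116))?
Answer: Rational(1, 61303) ≈ 1.6312e-5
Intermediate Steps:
V = 1184 (V = Add(-92, 1276) = 1184)
Pow(Add(60119, V), -1) = Pow(Add(60119, 1184), -1) = Pow(61303, -1) = Rational(1, 61303)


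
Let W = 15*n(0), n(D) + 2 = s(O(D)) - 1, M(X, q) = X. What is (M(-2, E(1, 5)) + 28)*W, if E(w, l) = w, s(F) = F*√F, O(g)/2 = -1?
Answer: -1170 - 780*I*√2 ≈ -1170.0 - 1103.1*I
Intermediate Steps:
O(g) = -2 (O(g) = 2*(-1) = -2)
s(F) = F^(3/2)
n(D) = -3 - 2*I*√2 (n(D) = -2 + ((-2)^(3/2) - 1) = -2 + (-2*I*√2 - 1) = -2 + (-1 - 2*I*√2) = -3 - 2*I*√2)
W = -45 - 30*I*√2 (W = 15*(-3 - 2*I*√2) = -45 - 30*I*√2 ≈ -45.0 - 42.426*I)
(M(-2, E(1, 5)) + 28)*W = (-2 + 28)*(-45 - 30*I*√2) = 26*(-45 - 30*I*√2) = -1170 - 780*I*√2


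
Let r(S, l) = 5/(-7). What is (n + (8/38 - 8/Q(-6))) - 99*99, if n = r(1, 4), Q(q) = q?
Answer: -3910268/399 ≈ -9800.2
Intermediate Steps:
r(S, l) = -5/7 (r(S, l) = 5*(-⅐) = -5/7)
n = -5/7 ≈ -0.71429
(n + (8/38 - 8/Q(-6))) - 99*99 = (-5/7 + (8/38 - 8/(-6))) - 99*99 = (-5/7 + (8*(1/38) - 8*(-⅙))) - 9801 = (-5/7 + (4/19 + 4/3)) - 9801 = (-5/7 + 88/57) - 9801 = 331/399 - 9801 = -3910268/399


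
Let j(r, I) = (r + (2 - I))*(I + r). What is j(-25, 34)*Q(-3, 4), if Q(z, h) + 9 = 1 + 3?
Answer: 2565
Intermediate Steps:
Q(z, h) = -5 (Q(z, h) = -9 + (1 + 3) = -9 + 4 = -5)
j(r, I) = (I + r)*(2 + r - I) (j(r, I) = (2 + r - I)*(I + r) = (I + r)*(2 + r - I))
j(-25, 34)*Q(-3, 4) = ((-25)² - 1*34² + 2*34 + 2*(-25))*(-5) = (625 - 1*1156 + 68 - 50)*(-5) = (625 - 1156 + 68 - 50)*(-5) = -513*(-5) = 2565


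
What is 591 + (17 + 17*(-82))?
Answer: -786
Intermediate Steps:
591 + (17 + 17*(-82)) = 591 + (17 - 1394) = 591 - 1377 = -786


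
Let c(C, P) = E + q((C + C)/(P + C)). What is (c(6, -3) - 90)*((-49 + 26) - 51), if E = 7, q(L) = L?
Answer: 5846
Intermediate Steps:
c(C, P) = 7 + 2*C/(C + P) (c(C, P) = 7 + (C + C)/(P + C) = 7 + (2*C)/(C + P) = 7 + 2*C/(C + P))
(c(6, -3) - 90)*((-49 + 26) - 51) = ((7*(-3) + 9*6)/(6 - 3) - 90)*((-49 + 26) - 51) = ((-21 + 54)/3 - 90)*(-23 - 51) = ((1/3)*33 - 90)*(-74) = (11 - 90)*(-74) = -79*(-74) = 5846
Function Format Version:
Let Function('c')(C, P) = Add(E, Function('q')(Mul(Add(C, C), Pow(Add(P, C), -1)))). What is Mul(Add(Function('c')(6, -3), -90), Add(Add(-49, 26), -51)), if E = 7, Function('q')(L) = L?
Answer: 5846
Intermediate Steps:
Function('c')(C, P) = Add(7, Mul(2, C, Pow(Add(C, P), -1))) (Function('c')(C, P) = Add(7, Mul(Add(C, C), Pow(Add(P, C), -1))) = Add(7, Mul(Mul(2, C), Pow(Add(C, P), -1))) = Add(7, Mul(2, C, Pow(Add(C, P), -1))))
Mul(Add(Function('c')(6, -3), -90), Add(Add(-49, 26), -51)) = Mul(Add(Mul(Pow(Add(6, -3), -1), Add(Mul(7, -3), Mul(9, 6))), -90), Add(Add(-49, 26), -51)) = Mul(Add(Mul(Pow(3, -1), Add(-21, 54)), -90), Add(-23, -51)) = Mul(Add(Mul(Rational(1, 3), 33), -90), -74) = Mul(Add(11, -90), -74) = Mul(-79, -74) = 5846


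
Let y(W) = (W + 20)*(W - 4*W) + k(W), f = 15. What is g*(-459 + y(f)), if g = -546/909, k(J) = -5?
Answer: 371098/303 ≈ 1224.7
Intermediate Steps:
g = -182/303 (g = -546*1/909 = -182/303 ≈ -0.60066)
y(W) = -5 - 3*W*(20 + W) (y(W) = (W + 20)*(W - 4*W) - 5 = (20 + W)*(-3*W) - 5 = -3*W*(20 + W) - 5 = -5 - 3*W*(20 + W))
g*(-459 + y(f)) = -182*(-459 + (-5 - 60*15 - 3*15**2))/303 = -182*(-459 + (-5 - 900 - 3*225))/303 = -182*(-459 + (-5 - 900 - 675))/303 = -182*(-459 - 1580)/303 = -182/303*(-2039) = 371098/303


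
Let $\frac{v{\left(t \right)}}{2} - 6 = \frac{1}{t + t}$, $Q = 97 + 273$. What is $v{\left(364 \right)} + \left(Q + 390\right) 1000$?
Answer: $\frac{276644369}{364} \approx 7.6001 \cdot 10^{5}$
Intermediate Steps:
$Q = 370$
$v{\left(t \right)} = 12 + \frac{1}{t}$ ($v{\left(t \right)} = 12 + \frac{2}{t + t} = 12 + \frac{2}{2 t} = 12 + 2 \frac{1}{2 t} = 12 + \frac{1}{t}$)
$v{\left(364 \right)} + \left(Q + 390\right) 1000 = \left(12 + \frac{1}{364}\right) + \left(370 + 390\right) 1000 = \left(12 + \frac{1}{364}\right) + 760 \cdot 1000 = \frac{4369}{364} + 760000 = \frac{276644369}{364}$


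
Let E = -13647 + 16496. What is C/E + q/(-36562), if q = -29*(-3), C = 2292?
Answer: 83552241/104165138 ≈ 0.80211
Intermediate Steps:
E = 2849
q = 87
C/E + q/(-36562) = 2292/2849 + 87/(-36562) = 2292*(1/2849) + 87*(-1/36562) = 2292/2849 - 87/36562 = 83552241/104165138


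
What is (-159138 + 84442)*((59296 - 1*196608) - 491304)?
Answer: 46955100736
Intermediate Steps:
(-159138 + 84442)*((59296 - 1*196608) - 491304) = -74696*((59296 - 196608) - 491304) = -74696*(-137312 - 491304) = -74696*(-628616) = 46955100736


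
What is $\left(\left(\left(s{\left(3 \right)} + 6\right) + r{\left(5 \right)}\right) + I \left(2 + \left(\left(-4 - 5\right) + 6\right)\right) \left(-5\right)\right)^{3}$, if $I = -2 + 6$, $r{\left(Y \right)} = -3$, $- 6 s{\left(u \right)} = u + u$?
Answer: $10648$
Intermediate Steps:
$s{\left(u \right)} = - \frac{u}{3}$ ($s{\left(u \right)} = - \frac{u + u}{6} = - \frac{2 u}{6} = - \frac{u}{3}$)
$I = 4$
$\left(\left(\left(s{\left(3 \right)} + 6\right) + r{\left(5 \right)}\right) + I \left(2 + \left(\left(-4 - 5\right) + 6\right)\right) \left(-5\right)\right)^{3} = \left(\left(\left(\left(- \frac{1}{3}\right) 3 + 6\right) - 3\right) + 4 \left(2 + \left(\left(-4 - 5\right) + 6\right)\right) \left(-5\right)\right)^{3} = \left(\left(\left(-1 + 6\right) - 3\right) + 4 \left(2 + \left(-9 + 6\right)\right) \left(-5\right)\right)^{3} = \left(\left(5 - 3\right) + 4 \left(2 - 3\right) \left(-5\right)\right)^{3} = \left(2 + 4 \left(-1\right) \left(-5\right)\right)^{3} = \left(2 - -20\right)^{3} = \left(2 + 20\right)^{3} = 22^{3} = 10648$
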